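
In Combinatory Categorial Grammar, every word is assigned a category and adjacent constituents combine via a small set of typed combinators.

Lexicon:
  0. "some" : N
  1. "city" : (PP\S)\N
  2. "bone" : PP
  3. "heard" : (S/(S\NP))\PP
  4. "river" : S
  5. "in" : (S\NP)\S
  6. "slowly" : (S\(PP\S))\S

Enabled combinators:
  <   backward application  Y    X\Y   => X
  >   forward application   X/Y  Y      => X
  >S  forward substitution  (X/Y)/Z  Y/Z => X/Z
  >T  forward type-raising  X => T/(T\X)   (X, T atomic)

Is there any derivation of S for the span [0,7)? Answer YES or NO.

[0,7] S   <
  [0,2] PP\S   <
    [0,1] "some" : N
    [1,2] "city" : (PP\S)\N
  [2,7] S\(PP\S)   <
    [2,6] S   >
      [2,4] S/(S\NP)   <
        [2,3] "bone" : PP
        [3,4] "heard" : (S/(S\NP))\PP
      [4,6] S\NP   <
        [4,5] "river" : S
        [5,6] "in" : (S\NP)\S
    [6,7] "slowly" : (S\(PP\S))\S

YES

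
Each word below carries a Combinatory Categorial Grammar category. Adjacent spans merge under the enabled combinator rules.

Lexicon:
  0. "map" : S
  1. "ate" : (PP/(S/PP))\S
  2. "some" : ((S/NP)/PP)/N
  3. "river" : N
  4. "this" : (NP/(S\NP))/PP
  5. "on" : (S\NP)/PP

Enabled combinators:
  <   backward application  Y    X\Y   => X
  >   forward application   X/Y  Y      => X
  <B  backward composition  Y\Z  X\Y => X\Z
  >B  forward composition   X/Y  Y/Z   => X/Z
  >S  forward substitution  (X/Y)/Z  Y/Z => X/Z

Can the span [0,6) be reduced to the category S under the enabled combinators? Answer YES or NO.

NO

S (PP/(S/PP))\S ((S/NP)/PP)/N N (NP/(S\NP))/PP (S\NP)/PP
CKY chart[0,6] = {PP}; S ∉ chart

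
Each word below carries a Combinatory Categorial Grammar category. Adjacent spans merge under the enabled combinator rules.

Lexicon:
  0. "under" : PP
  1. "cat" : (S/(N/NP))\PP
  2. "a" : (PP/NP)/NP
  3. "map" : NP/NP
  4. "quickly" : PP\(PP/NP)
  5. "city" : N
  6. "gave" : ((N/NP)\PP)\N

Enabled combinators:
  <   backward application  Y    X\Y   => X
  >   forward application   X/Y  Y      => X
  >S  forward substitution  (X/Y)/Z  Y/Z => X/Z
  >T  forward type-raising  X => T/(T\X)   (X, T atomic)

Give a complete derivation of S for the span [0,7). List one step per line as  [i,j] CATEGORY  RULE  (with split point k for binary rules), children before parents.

[0,7] S   >
  [0,2] S/(N/NP)   <
    [0,1] "under" : PP
    [1,2] "cat" : (S/(N/NP))\PP
  [2,7] N/NP   <
    [2,5] PP   <
      [2,4] PP/NP   >S
        [2,3] "a" : (PP/NP)/NP
        [3,4] "map" : NP/NP
      [4,5] "quickly" : PP\(PP/NP)
    [5,7] (N/NP)\PP   <
      [5,6] "city" : N
      [6,7] "gave" : ((N/NP)\PP)\N

[0,1] PP  lex  "under"
[1,2] (S/(N/NP))\PP  lex  "cat"
[0,2] S/(N/NP)  <  k=1
[2,3] (PP/NP)/NP  lex  "a"
[3,4] NP/NP  lex  "map"
[2,4] PP/NP  >S  k=3
[4,5] PP\(PP/NP)  lex  "quickly"
[2,5] PP  <  k=4
[5,6] N  lex  "city"
[6,7] ((N/NP)\PP)\N  lex  "gave"
[5,7] (N/NP)\PP  <  k=6
[2,7] N/NP  <  k=5
[0,7] S  >  k=2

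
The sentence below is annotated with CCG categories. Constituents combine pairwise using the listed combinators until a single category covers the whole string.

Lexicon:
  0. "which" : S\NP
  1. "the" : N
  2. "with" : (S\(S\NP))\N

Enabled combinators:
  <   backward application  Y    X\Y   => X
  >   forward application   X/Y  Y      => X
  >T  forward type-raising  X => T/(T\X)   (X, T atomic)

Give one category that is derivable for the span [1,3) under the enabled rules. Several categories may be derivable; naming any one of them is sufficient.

S\(S\NP)

[0,3] S   <
  [0,1] "which" : S\NP
  [1,3] S\(S\NP)   <
    [1,2] "the" : N
    [2,3] "with" : (S\(S\NP))\N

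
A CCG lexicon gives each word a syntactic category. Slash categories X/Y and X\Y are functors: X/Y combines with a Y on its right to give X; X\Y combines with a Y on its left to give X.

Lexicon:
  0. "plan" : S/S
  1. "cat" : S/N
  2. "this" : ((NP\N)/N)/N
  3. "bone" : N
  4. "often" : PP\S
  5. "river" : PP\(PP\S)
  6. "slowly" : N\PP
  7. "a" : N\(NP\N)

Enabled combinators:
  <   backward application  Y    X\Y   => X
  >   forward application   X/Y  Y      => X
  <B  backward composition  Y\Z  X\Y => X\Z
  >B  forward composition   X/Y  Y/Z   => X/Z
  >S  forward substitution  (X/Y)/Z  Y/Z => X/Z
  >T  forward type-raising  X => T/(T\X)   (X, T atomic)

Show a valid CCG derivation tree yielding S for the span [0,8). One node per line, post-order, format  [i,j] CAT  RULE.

[0,1] S/S  lex  "plan"
[1,2] S/N  lex  "cat"
[0,2] S/N  >B  k=1
[2,3] ((NP\N)/N)/N  lex  "this"
[3,4] N  lex  "bone"
[2,4] (NP\N)/N  >  k=3
[4,5] PP\S  lex  "often"
[5,6] PP\(PP\S)  lex  "river"
[4,6] PP  <  k=5
[6,7] N\PP  lex  "slowly"
[4,7] N  <  k=6
[2,7] NP\N  >  k=4
[7,8] N\(NP\N)  lex  "a"
[2,8] N  <  k=7
[0,8] S  >  k=2

[0,8] S   >
  [0,2] S/N   >B
    [0,1] "plan" : S/S
    [1,2] "cat" : S/N
  [2,8] N   <
    [2,7] NP\N   >
      [2,4] (NP\N)/N   >
        [2,3] "this" : ((NP\N)/N)/N
        [3,4] "bone" : N
      [4,7] N   <
        [4,6] PP   <
          [4,5] "often" : PP\S
          [5,6] "river" : PP\(PP\S)
        [6,7] "slowly" : N\PP
    [7,8] "a" : N\(NP\N)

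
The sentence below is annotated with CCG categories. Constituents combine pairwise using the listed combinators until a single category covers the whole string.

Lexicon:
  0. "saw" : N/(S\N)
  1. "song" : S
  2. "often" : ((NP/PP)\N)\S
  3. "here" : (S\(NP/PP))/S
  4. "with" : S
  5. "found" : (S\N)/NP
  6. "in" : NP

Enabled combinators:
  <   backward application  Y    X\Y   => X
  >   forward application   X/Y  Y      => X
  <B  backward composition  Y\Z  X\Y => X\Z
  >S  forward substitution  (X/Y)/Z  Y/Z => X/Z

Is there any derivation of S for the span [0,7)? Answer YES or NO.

YES

[0,7] S   <
  [0,5] N   >
    [0,1] "saw" : N/(S\N)
    [1,5] S\N   <B
      [1,3] (NP/PP)\N   <
        [1,2] "song" : S
        [2,3] "often" : ((NP/PP)\N)\S
      [3,5] S\(NP/PP)   >
        [3,4] "here" : (S\(NP/PP))/S
        [4,5] "with" : S
  [5,7] S\N   >
    [5,6] "found" : (S\N)/NP
    [6,7] "in" : NP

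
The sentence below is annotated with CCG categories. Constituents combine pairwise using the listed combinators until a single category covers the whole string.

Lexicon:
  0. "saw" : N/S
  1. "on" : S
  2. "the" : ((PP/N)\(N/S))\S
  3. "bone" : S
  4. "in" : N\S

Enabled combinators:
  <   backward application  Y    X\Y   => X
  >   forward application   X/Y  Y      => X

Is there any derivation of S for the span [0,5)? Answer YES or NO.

N/S S ((PP/N)\(N/S))\S S N\S
CKY chart[0,5] = {PP}; S ∉ chart

NO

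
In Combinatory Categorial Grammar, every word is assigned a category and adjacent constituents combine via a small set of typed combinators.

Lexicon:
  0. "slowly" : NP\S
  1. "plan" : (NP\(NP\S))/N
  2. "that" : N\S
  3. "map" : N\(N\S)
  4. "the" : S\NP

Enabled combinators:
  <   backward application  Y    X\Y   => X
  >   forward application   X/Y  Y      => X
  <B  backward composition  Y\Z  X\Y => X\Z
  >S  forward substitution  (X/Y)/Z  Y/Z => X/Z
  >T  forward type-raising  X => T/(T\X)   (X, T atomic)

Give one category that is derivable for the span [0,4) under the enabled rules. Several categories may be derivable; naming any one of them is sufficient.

[0,5] S   <
  [0,4] NP   <
    [0,1] "slowly" : NP\S
    [1,4] NP\(NP\S)   >
      [1,2] "plan" : (NP\(NP\S))/N
      [2,4] N   <
        [2,3] "that" : N\S
        [3,4] "map" : N\(N\S)
  [4,5] "the" : S\NP

NP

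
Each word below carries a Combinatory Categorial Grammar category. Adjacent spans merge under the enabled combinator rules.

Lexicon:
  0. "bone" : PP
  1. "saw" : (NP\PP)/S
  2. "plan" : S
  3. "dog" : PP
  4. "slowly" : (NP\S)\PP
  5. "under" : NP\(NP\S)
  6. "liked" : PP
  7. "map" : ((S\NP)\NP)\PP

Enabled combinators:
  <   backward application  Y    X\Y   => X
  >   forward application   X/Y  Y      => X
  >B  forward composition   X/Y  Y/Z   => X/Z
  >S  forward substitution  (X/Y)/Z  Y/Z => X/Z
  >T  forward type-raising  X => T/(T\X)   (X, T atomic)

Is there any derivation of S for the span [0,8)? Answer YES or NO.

[0,8] S   <
  [0,3] NP   <
    [0,1] "bone" : PP
    [1,3] NP\PP   >
      [1,2] "saw" : (NP\PP)/S
      [2,3] "plan" : S
  [3,8] S\NP   <
    [3,6] NP   <
      [3,5] NP\S   <
        [3,4] "dog" : PP
        [4,5] "slowly" : (NP\S)\PP
      [5,6] "under" : NP\(NP\S)
    [6,8] (S\NP)\NP   <
      [6,7] "liked" : PP
      [7,8] "map" : ((S\NP)\NP)\PP

YES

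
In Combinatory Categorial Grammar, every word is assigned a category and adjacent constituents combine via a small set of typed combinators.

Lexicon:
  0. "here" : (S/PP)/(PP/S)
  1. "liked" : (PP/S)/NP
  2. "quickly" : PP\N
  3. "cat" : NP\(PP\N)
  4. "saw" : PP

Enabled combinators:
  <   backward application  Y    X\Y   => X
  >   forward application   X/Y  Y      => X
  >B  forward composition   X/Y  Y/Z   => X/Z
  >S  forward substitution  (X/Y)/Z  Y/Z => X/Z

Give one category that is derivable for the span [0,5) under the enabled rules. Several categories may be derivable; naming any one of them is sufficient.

[0,5] S   >
  [0,4] S/PP   >
    [0,1] "here" : (S/PP)/(PP/S)
    [1,4] PP/S   >
      [1,2] "liked" : (PP/S)/NP
      [2,4] NP   <
        [2,3] "quickly" : PP\N
        [3,4] "cat" : NP\(PP\N)
  [4,5] "saw" : PP

S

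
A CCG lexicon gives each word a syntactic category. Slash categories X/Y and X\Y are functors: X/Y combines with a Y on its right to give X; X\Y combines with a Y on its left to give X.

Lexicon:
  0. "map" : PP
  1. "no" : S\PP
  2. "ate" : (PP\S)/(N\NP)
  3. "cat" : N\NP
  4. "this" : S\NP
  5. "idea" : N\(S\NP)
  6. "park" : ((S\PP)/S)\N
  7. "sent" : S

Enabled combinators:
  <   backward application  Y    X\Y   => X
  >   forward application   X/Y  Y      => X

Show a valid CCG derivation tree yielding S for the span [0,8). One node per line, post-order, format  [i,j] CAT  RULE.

[0,8] S   <
  [0,4] PP   <
    [0,2] S   <
      [0,1] "map" : PP
      [1,2] "no" : S\PP
    [2,4] PP\S   >
      [2,3] "ate" : (PP\S)/(N\NP)
      [3,4] "cat" : N\NP
  [4,8] S\PP   >
    [4,7] (S\PP)/S   <
      [4,6] N   <
        [4,5] "this" : S\NP
        [5,6] "idea" : N\(S\NP)
      [6,7] "park" : ((S\PP)/S)\N
    [7,8] "sent" : S

[0,1] PP  lex  "map"
[1,2] S\PP  lex  "no"
[0,2] S  <  k=1
[2,3] (PP\S)/(N\NP)  lex  "ate"
[3,4] N\NP  lex  "cat"
[2,4] PP\S  >  k=3
[0,4] PP  <  k=2
[4,5] S\NP  lex  "this"
[5,6] N\(S\NP)  lex  "idea"
[4,6] N  <  k=5
[6,7] ((S\PP)/S)\N  lex  "park"
[4,7] (S\PP)/S  <  k=6
[7,8] S  lex  "sent"
[4,8] S\PP  >  k=7
[0,8] S  <  k=4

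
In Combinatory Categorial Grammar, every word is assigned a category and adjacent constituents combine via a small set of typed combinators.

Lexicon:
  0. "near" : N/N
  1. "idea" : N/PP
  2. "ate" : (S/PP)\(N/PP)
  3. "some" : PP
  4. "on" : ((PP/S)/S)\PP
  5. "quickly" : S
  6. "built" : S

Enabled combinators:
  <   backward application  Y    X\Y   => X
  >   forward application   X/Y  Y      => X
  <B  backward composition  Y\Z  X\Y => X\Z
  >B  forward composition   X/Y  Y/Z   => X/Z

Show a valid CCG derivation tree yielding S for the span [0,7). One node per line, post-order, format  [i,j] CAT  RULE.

[0,7] S   >
  [0,3] S/PP   <
    [0,2] N/PP   >B
      [0,1] "near" : N/N
      [1,2] "idea" : N/PP
    [2,3] "ate" : (S/PP)\(N/PP)
  [3,7] PP   >
    [3,6] PP/S   >
      [3,5] (PP/S)/S   <
        [3,4] "some" : PP
        [4,5] "on" : ((PP/S)/S)\PP
      [5,6] "quickly" : S
    [6,7] "built" : S

[0,1] N/N  lex  "near"
[1,2] N/PP  lex  "idea"
[0,2] N/PP  >B  k=1
[2,3] (S/PP)\(N/PP)  lex  "ate"
[0,3] S/PP  <  k=2
[3,4] PP  lex  "some"
[4,5] ((PP/S)/S)\PP  lex  "on"
[3,5] (PP/S)/S  <  k=4
[5,6] S  lex  "quickly"
[3,6] PP/S  >  k=5
[6,7] S  lex  "built"
[3,7] PP  >  k=6
[0,7] S  >  k=3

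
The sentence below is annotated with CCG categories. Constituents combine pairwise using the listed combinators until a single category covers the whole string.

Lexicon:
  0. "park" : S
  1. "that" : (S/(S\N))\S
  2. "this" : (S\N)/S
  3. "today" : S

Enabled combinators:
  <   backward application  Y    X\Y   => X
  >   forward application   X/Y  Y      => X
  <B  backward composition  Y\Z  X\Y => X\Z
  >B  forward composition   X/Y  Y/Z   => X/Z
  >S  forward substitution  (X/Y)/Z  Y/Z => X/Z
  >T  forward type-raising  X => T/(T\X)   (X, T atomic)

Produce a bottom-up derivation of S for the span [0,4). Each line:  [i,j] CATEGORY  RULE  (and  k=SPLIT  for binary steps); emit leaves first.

[0,1] S  lex  "park"
[1,2] (S/(S\N))\S  lex  "that"
[0,2] S/(S\N)  <  k=1
[2,3] (S\N)/S  lex  "this"
[3,4] S  lex  "today"
[2,4] S\N  >  k=3
[0,4] S  >  k=2

[0,4] S   >
  [0,2] S/(S\N)   <
    [0,1] "park" : S
    [1,2] "that" : (S/(S\N))\S
  [2,4] S\N   >
    [2,3] "this" : (S\N)/S
    [3,4] "today" : S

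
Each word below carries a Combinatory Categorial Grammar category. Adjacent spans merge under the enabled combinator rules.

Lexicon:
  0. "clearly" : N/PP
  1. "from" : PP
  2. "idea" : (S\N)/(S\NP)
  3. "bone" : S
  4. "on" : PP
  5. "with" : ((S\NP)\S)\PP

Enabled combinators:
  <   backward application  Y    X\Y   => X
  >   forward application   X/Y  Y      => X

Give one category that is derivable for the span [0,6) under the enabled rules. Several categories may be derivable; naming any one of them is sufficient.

S

[0,6] S   <
  [0,2] N   >
    [0,1] "clearly" : N/PP
    [1,2] "from" : PP
  [2,6] S\N   >
    [2,3] "idea" : (S\N)/(S\NP)
    [3,6] S\NP   <
      [3,4] "bone" : S
      [4,6] (S\NP)\S   <
        [4,5] "on" : PP
        [5,6] "with" : ((S\NP)\S)\PP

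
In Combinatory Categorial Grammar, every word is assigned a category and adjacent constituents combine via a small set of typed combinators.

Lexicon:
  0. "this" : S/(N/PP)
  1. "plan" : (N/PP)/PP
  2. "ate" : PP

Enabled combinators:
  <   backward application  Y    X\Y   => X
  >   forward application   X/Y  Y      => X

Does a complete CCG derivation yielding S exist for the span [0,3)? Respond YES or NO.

YES

[0,3] S   >
  [0,1] "this" : S/(N/PP)
  [1,3] N/PP   >
    [1,2] "plan" : (N/PP)/PP
    [2,3] "ate" : PP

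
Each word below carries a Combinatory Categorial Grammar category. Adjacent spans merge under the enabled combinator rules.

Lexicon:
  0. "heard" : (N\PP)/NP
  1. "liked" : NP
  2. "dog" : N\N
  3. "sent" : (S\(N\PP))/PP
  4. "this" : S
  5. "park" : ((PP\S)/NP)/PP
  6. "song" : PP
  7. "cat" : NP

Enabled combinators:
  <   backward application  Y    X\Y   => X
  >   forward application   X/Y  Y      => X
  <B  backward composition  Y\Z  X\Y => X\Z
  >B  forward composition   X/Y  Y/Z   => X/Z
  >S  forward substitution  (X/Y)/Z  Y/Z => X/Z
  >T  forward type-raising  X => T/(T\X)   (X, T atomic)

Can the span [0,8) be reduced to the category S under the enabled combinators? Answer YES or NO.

YES

[0,8] S   <
  [0,3] N\PP   <B
    [0,2] N\PP   >
      [0,1] "heard" : (N\PP)/NP
      [1,2] "liked" : NP
    [2,3] "dog" : N\N
  [3,8] S\(N\PP)   >
    [3,4] "sent" : (S\(N\PP))/PP
    [4,8] PP   >
      [4,7] PP/NP   >B
        [4,5] PP/(PP\S)   >T
          [4,5] "this" : S
        [5,7] (PP\S)/NP   >
          [5,6] "park" : ((PP\S)/NP)/PP
          [6,7] "song" : PP
      [7,8] "cat" : NP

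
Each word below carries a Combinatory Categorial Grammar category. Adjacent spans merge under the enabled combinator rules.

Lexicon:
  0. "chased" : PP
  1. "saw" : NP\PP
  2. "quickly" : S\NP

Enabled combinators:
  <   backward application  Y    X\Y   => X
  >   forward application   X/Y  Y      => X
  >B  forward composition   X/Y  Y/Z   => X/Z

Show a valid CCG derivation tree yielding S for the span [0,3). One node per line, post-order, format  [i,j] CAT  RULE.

[0,1] PP  lex  "chased"
[1,2] NP\PP  lex  "saw"
[0,2] NP  <  k=1
[2,3] S\NP  lex  "quickly"
[0,3] S  <  k=2

[0,3] S   <
  [0,2] NP   <
    [0,1] "chased" : PP
    [1,2] "saw" : NP\PP
  [2,3] "quickly" : S\NP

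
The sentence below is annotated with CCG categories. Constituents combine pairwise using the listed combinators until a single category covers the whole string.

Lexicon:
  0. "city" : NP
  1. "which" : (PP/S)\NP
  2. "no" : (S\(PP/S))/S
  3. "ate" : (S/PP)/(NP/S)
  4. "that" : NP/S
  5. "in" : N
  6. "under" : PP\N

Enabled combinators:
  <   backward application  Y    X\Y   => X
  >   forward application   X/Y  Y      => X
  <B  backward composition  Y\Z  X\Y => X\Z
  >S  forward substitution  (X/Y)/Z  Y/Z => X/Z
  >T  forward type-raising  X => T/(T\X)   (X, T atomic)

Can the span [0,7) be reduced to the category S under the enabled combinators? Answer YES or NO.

YES

[0,7] S   <
  [0,2] PP/S   <
    [0,1] "city" : NP
    [1,2] "which" : (PP/S)\NP
  [2,7] S\(PP/S)   >
    [2,3] "no" : (S\(PP/S))/S
    [3,7] S   >
      [3,5] S/PP   >
        [3,4] "ate" : (S/PP)/(NP/S)
        [4,5] "that" : NP/S
      [5,7] PP   >
        [5,6] PP/(PP\N)   >T
          [5,6] "in" : N
        [6,7] "under" : PP\N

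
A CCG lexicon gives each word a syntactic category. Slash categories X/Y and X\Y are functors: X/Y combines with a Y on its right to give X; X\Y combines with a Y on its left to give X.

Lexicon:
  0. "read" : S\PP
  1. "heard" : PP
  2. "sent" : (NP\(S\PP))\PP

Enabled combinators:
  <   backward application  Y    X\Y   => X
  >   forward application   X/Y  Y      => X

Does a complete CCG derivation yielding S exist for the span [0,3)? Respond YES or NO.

S\PP PP (NP\(S\PP))\PP
CKY chart[0,3] = {NP}; S ∉ chart

NO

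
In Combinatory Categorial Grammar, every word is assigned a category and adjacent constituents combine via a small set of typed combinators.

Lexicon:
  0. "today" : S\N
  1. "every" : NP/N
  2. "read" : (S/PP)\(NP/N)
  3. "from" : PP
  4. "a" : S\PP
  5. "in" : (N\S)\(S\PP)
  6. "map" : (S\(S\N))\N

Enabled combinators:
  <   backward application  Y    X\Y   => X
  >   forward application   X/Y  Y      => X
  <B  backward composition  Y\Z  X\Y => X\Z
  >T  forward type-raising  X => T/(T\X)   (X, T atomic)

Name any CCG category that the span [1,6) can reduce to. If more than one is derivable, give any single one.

[0,7] S   <
  [0,1] "today" : S\N
  [1,7] S\(S\N)   <
    [1,6] N   <
      [1,4] S   >
        [1,3] S/PP   <
          [1,2] "every" : NP/N
          [2,3] "read" : (S/PP)\(NP/N)
        [3,4] "from" : PP
      [4,6] N\S   <
        [4,5] "a" : S\PP
        [5,6] "in" : (N\S)\(S\PP)
    [6,7] "map" : (S\(S\N))\N

N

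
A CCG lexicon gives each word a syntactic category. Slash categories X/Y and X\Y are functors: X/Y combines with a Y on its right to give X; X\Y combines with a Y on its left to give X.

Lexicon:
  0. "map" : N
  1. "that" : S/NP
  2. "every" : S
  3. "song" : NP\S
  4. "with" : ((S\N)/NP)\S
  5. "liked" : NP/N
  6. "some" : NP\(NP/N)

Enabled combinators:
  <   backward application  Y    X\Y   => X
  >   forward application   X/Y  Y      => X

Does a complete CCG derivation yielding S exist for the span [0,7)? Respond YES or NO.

[0,7] S   <
  [0,1] "map" : N
  [1,7] S\N   >
    [1,5] (S\N)/NP   <
      [1,4] S   >
        [1,2] "that" : S/NP
        [2,4] NP   <
          [2,3] "every" : S
          [3,4] "song" : NP\S
      [4,5] "with" : ((S\N)/NP)\S
    [5,7] NP   <
      [5,6] "liked" : NP/N
      [6,7] "some" : NP\(NP/N)

YES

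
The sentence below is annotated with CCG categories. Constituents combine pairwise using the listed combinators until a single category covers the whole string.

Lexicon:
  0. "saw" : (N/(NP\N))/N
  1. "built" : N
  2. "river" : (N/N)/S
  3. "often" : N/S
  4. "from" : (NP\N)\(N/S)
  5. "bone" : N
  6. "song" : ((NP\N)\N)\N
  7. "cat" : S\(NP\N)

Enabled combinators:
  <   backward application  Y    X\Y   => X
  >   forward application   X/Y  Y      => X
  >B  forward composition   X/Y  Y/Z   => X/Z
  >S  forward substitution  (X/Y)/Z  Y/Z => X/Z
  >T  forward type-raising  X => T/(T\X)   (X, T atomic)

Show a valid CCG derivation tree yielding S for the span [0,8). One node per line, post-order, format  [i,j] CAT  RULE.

[0,1] (N/(NP\N))/N  lex  "saw"
[1,2] N  lex  "built"
[0,2] N/(NP\N)  >  k=1
[2,3] (N/N)/S  lex  "river"
[3,4] N/S  lex  "often"
[2,4] N/S  >S  k=3
[4,5] (NP\N)\(N/S)  lex  "from"
[2,5] NP\N  <  k=4
[0,5] N  >  k=2
[5,6] N  lex  "bone"
[6,7] ((NP\N)\N)\N  lex  "song"
[5,7] (NP\N)\N  <  k=6
[0,7] NP\N  <  k=5
[7,8] S\(NP\N)  lex  "cat"
[0,8] S  <  k=7

[0,8] S   <
  [0,7] NP\N   <
    [0,5] N   >
      [0,2] N/(NP\N)   >
        [0,1] "saw" : (N/(NP\N))/N
        [1,2] "built" : N
      [2,5] NP\N   <
        [2,4] N/S   >S
          [2,3] "river" : (N/N)/S
          [3,4] "often" : N/S
        [4,5] "from" : (NP\N)\(N/S)
    [5,7] (NP\N)\N   <
      [5,6] "bone" : N
      [6,7] "song" : ((NP\N)\N)\N
  [7,8] "cat" : S\(NP\N)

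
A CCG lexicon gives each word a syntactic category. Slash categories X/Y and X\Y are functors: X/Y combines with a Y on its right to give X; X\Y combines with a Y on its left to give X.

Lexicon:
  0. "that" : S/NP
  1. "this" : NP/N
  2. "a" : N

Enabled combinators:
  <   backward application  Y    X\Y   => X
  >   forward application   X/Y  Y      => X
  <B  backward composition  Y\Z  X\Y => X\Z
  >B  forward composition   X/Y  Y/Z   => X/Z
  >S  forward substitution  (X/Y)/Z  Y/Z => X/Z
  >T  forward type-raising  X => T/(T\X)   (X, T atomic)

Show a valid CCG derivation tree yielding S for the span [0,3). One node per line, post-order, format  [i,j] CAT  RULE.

[0,1] S/NP  lex  "that"
[1,2] NP/N  lex  "this"
[0,2] S/N  >B  k=1
[2,3] N  lex  "a"
[0,3] S  >  k=2

[0,3] S   >
  [0,2] S/N   >B
    [0,1] "that" : S/NP
    [1,2] "this" : NP/N
  [2,3] "a" : N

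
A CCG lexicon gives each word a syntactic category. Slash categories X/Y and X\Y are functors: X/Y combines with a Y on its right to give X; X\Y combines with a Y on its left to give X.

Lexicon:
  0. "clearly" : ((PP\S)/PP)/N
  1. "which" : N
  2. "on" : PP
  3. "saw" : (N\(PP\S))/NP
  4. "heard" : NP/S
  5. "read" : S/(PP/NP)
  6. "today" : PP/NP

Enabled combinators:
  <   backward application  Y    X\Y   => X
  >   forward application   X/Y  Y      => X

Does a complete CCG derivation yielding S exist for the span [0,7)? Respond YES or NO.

((PP\S)/PP)/N N PP (N\(PP\S))/NP NP/S S/(PP/NP) PP/NP
CKY chart[0,7] = {N}; S ∉ chart

NO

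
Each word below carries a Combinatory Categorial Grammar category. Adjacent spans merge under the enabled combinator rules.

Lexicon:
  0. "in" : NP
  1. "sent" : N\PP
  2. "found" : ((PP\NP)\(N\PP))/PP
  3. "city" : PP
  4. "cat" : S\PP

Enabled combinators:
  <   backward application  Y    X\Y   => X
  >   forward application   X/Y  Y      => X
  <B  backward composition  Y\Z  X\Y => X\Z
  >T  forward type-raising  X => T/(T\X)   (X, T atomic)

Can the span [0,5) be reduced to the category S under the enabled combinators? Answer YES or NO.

YES

[0,5] S   <
  [0,4] PP   >
    [0,1] PP/(PP\NP)   >T
      [0,1] "in" : NP
    [1,4] PP\NP   <
      [1,2] "sent" : N\PP
      [2,4] (PP\NP)\(N\PP)   >
        [2,3] "found" : ((PP\NP)\(N\PP))/PP
        [3,4] "city" : PP
  [4,5] "cat" : S\PP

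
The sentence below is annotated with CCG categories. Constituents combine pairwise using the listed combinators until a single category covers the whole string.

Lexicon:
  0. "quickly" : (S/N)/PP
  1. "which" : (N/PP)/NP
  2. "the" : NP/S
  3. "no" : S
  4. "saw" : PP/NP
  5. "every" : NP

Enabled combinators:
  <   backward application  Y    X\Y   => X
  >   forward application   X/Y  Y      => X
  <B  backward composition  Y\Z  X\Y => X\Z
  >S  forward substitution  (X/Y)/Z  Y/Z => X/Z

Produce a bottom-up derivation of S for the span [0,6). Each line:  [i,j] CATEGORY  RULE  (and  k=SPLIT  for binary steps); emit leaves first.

[0,1] (S/N)/PP  lex  "quickly"
[1,2] (N/PP)/NP  lex  "which"
[2,3] NP/S  lex  "the"
[3,4] S  lex  "no"
[2,4] NP  >  k=3
[1,4] N/PP  >  k=2
[0,4] S/PP  >S  k=1
[4,5] PP/NP  lex  "saw"
[5,6] NP  lex  "every"
[4,6] PP  >  k=5
[0,6] S  >  k=4

[0,6] S   >
  [0,4] S/PP   >S
    [0,1] "quickly" : (S/N)/PP
    [1,4] N/PP   >
      [1,2] "which" : (N/PP)/NP
      [2,4] NP   >
        [2,3] "the" : NP/S
        [3,4] "no" : S
  [4,6] PP   >
    [4,5] "saw" : PP/NP
    [5,6] "every" : NP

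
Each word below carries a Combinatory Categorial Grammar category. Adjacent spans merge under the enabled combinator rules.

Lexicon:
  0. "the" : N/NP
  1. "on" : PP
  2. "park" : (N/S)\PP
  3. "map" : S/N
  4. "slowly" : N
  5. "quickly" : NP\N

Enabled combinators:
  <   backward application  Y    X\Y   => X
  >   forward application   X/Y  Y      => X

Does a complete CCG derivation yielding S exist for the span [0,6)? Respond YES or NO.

NO

N/NP PP (N/S)\PP S/N N NP\N
CKY chart[0,6] = {N}; S ∉ chart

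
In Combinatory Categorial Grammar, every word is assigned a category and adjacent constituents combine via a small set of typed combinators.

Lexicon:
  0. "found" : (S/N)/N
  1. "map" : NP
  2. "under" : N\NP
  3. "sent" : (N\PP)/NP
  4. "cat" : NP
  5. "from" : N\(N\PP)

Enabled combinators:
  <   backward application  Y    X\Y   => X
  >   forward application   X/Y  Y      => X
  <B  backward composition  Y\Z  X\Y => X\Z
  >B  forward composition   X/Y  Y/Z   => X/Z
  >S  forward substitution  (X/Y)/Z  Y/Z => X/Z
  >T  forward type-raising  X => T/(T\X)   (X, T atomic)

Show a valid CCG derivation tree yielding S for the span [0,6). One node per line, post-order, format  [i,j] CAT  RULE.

[0,1] (S/N)/N  lex  "found"
[1,2] NP  lex  "map"
[1,2] N/(N\NP)  >T
[2,3] N\NP  lex  "under"
[1,3] N  >  k=2
[0,3] S/N  >  k=1
[3,4] (N\PP)/NP  lex  "sent"
[4,5] NP  lex  "cat"
[3,5] N\PP  >  k=4
[5,6] N\(N\PP)  lex  "from"
[3,6] N  <  k=5
[0,6] S  >  k=3

[0,6] S   >
  [0,3] S/N   >
    [0,1] "found" : (S/N)/N
    [1,3] N   >
      [1,2] N/(N\NP)   >T
        [1,2] "map" : NP
      [2,3] "under" : N\NP
  [3,6] N   <
    [3,5] N\PP   >
      [3,4] "sent" : (N\PP)/NP
      [4,5] "cat" : NP
    [5,6] "from" : N\(N\PP)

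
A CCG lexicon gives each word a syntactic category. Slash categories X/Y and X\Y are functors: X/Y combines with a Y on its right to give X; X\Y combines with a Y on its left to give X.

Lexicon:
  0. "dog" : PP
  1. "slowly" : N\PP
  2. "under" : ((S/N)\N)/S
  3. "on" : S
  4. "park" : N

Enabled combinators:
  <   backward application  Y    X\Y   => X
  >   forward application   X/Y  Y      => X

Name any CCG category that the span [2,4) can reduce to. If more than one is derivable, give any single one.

[0,5] S   >
  [0,4] S/N   <
    [0,2] N   <
      [0,1] "dog" : PP
      [1,2] "slowly" : N\PP
    [2,4] (S/N)\N   >
      [2,3] "under" : ((S/N)\N)/S
      [3,4] "on" : S
  [4,5] "park" : N

(S/N)\N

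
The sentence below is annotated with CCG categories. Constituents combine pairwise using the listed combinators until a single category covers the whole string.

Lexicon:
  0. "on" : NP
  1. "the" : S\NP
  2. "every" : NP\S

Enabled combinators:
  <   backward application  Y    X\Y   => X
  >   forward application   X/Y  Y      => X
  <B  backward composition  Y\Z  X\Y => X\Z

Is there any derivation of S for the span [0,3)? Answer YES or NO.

NO

NP S\NP NP\S
CKY chart[0,3] = {NP}; S ∉ chart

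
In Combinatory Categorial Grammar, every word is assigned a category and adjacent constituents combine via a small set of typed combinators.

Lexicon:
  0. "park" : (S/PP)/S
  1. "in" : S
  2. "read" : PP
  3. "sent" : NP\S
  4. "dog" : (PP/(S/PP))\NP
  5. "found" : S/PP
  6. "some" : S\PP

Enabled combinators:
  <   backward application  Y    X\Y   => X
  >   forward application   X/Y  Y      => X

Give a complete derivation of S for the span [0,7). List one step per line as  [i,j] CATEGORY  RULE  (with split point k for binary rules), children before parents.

[0,7] S   <
  [0,6] PP   >
    [0,5] PP/(S/PP)   <
      [0,4] NP   <
        [0,3] S   >
          [0,2] S/PP   >
            [0,1] "park" : (S/PP)/S
            [1,2] "in" : S
          [2,3] "read" : PP
        [3,4] "sent" : NP\S
      [4,5] "dog" : (PP/(S/PP))\NP
    [5,6] "found" : S/PP
  [6,7] "some" : S\PP

[0,1] (S/PP)/S  lex  "park"
[1,2] S  lex  "in"
[0,2] S/PP  >  k=1
[2,3] PP  lex  "read"
[0,3] S  >  k=2
[3,4] NP\S  lex  "sent"
[0,4] NP  <  k=3
[4,5] (PP/(S/PP))\NP  lex  "dog"
[0,5] PP/(S/PP)  <  k=4
[5,6] S/PP  lex  "found"
[0,6] PP  >  k=5
[6,7] S\PP  lex  "some"
[0,7] S  <  k=6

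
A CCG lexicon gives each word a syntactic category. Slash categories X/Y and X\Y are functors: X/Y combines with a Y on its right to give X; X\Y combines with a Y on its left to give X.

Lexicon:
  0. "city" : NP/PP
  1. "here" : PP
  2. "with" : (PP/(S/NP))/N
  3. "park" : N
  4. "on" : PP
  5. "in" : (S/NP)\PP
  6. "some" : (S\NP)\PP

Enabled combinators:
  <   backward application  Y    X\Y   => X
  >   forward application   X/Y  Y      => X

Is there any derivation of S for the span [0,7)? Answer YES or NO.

YES

[0,7] S   <
  [0,2] NP   >
    [0,1] "city" : NP/PP
    [1,2] "here" : PP
  [2,7] S\NP   <
    [2,6] PP   >
      [2,4] PP/(S/NP)   >
        [2,3] "with" : (PP/(S/NP))/N
        [3,4] "park" : N
      [4,6] S/NP   <
        [4,5] "on" : PP
        [5,6] "in" : (S/NP)\PP
    [6,7] "some" : (S\NP)\PP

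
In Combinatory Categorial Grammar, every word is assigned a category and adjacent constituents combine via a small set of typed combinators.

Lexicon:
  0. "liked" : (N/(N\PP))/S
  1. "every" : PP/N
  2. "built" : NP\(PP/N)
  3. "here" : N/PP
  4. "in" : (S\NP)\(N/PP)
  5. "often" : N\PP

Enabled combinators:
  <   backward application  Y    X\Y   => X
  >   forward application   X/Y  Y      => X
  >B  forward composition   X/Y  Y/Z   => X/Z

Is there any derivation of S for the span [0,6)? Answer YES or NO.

NO

(N/(N\PP))/S PP/N NP\(PP/N) N/PP (S\NP)\(N/PP) N\PP
CKY chart[0,6] = {N}; S ∉ chart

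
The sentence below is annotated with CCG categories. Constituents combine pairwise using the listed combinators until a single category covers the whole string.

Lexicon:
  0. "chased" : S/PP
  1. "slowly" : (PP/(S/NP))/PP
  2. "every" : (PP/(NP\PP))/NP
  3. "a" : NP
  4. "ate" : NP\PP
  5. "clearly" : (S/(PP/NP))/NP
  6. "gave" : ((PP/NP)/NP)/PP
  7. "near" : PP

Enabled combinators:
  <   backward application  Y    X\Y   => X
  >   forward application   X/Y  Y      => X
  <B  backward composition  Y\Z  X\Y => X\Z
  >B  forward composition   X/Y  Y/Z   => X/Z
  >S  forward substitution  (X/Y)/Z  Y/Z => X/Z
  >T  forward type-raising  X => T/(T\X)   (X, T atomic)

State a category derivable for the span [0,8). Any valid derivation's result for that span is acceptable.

[0,8] S   >
  [0,1] "chased" : S/PP
  [1,8] PP   >
    [1,5] PP/(S/NP)   >
      [1,2] "slowly" : (PP/(S/NP))/PP
      [2,5] PP   >
        [2,4] PP/(NP\PP)   >
          [2,3] "every" : (PP/(NP\PP))/NP
          [3,4] "a" : NP
        [4,5] "ate" : NP\PP
    [5,8] S/NP   >S
      [5,6] "clearly" : (S/(PP/NP))/NP
      [6,8] (PP/NP)/NP   >
        [6,7] "gave" : ((PP/NP)/NP)/PP
        [7,8] "near" : PP

S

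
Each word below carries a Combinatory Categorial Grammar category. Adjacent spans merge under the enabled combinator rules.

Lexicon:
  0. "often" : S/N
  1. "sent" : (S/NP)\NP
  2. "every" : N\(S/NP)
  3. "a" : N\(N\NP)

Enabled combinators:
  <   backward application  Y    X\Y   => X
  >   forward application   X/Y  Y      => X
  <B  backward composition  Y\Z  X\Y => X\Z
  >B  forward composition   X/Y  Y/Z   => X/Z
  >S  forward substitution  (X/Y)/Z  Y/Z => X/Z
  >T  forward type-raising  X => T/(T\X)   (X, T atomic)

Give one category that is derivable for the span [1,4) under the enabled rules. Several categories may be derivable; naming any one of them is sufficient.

N

[0,4] S   >
  [0,1] "often" : S/N
  [1,4] N   <
    [1,3] N\NP   <B
      [1,2] "sent" : (S/NP)\NP
      [2,3] "every" : N\(S/NP)
    [3,4] "a" : N\(N\NP)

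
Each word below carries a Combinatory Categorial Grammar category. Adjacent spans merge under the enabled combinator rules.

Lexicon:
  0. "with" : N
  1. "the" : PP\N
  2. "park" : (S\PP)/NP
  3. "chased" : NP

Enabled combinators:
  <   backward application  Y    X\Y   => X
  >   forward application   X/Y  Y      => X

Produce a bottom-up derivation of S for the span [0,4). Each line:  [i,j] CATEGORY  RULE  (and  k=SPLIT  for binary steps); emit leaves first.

[0,1] N  lex  "with"
[1,2] PP\N  lex  "the"
[0,2] PP  <  k=1
[2,3] (S\PP)/NP  lex  "park"
[3,4] NP  lex  "chased"
[2,4] S\PP  >  k=3
[0,4] S  <  k=2

[0,4] S   <
  [0,2] PP   <
    [0,1] "with" : N
    [1,2] "the" : PP\N
  [2,4] S\PP   >
    [2,3] "park" : (S\PP)/NP
    [3,4] "chased" : NP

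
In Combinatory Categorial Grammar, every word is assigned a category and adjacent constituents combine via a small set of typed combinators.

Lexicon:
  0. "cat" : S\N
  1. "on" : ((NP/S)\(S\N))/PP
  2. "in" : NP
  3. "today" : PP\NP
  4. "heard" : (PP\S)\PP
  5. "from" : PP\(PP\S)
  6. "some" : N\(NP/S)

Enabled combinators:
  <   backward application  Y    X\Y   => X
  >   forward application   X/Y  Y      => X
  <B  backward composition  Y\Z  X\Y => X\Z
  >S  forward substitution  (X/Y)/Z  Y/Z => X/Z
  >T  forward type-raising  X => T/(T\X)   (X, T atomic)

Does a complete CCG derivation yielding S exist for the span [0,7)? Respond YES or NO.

S\N ((NP/S)\(S\N))/PP NP PP\NP (PP\S)\PP PP\(PP\S) N\(NP/S)
CKY chart[0,7] = {N, N/(N\N), NP/(NP\N), PP/(PP\N), S/(S\N)}; S ∉ chart

NO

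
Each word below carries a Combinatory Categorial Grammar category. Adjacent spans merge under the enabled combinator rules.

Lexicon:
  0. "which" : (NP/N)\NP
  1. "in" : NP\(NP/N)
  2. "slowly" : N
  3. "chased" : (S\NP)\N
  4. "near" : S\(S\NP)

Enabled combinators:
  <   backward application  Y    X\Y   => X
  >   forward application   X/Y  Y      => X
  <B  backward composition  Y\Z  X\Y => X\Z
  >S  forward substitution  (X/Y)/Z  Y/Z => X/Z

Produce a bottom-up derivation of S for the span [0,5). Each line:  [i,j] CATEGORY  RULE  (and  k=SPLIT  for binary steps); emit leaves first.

[0,5] S   <
  [0,4] S\NP   <B
    [0,2] NP\NP   <B
      [0,1] "which" : (NP/N)\NP
      [1,2] "in" : NP\(NP/N)
    [2,4] S\NP   <
      [2,3] "slowly" : N
      [3,4] "chased" : (S\NP)\N
  [4,5] "near" : S\(S\NP)

[0,1] (NP/N)\NP  lex  "which"
[1,2] NP\(NP/N)  lex  "in"
[0,2] NP\NP  <B  k=1
[2,3] N  lex  "slowly"
[3,4] (S\NP)\N  lex  "chased"
[2,4] S\NP  <  k=3
[0,4] S\NP  <B  k=2
[4,5] S\(S\NP)  lex  "near"
[0,5] S  <  k=4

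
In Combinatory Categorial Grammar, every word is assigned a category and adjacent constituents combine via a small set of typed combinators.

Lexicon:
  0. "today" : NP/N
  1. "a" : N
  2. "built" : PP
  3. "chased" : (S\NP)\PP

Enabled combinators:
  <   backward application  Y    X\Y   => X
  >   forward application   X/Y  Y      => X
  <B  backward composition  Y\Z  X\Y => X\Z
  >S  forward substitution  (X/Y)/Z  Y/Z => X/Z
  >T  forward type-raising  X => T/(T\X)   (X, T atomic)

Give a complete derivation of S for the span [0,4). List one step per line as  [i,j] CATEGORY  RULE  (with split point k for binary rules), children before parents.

[0,4] S   <
  [0,2] NP   >
    [0,1] "today" : NP/N
    [1,2] "a" : N
  [2,4] S\NP   <
    [2,3] "built" : PP
    [3,4] "chased" : (S\NP)\PP

[0,1] NP/N  lex  "today"
[1,2] N  lex  "a"
[0,2] NP  >  k=1
[2,3] PP  lex  "built"
[3,4] (S\NP)\PP  lex  "chased"
[2,4] S\NP  <  k=3
[0,4] S  <  k=2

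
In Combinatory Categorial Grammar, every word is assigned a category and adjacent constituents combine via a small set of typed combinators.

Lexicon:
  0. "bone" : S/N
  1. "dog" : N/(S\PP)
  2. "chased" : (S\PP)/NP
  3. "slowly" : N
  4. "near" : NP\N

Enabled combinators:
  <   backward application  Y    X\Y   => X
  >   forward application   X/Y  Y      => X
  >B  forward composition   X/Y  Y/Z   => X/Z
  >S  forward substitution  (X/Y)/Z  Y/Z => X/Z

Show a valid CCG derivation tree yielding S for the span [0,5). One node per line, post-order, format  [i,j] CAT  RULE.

[0,1] S/N  lex  "bone"
[1,2] N/(S\PP)  lex  "dog"
[2,3] (S\PP)/NP  lex  "chased"
[3,4] N  lex  "slowly"
[4,5] NP\N  lex  "near"
[3,5] NP  <  k=4
[2,5] S\PP  >  k=3
[1,5] N  >  k=2
[0,5] S  >  k=1

[0,5] S   >
  [0,1] "bone" : S/N
  [1,5] N   >
    [1,2] "dog" : N/(S\PP)
    [2,5] S\PP   >
      [2,3] "chased" : (S\PP)/NP
      [3,5] NP   <
        [3,4] "slowly" : N
        [4,5] "near" : NP\N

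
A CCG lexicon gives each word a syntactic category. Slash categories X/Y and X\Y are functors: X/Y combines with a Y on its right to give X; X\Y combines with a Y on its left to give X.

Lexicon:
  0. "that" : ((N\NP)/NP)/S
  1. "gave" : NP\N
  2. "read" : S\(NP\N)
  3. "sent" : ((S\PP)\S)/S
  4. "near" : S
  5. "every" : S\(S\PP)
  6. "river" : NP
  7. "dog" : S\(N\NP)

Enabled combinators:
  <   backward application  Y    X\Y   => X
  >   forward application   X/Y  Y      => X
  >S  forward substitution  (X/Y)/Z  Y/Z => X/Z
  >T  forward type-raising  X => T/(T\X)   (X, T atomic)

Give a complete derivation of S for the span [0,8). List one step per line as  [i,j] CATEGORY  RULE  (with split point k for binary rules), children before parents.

[0,8] S   <
  [0,7] N\NP   >
    [0,6] (N\NP)/NP   >
      [0,1] "that" : ((N\NP)/NP)/S
      [1,6] S   <
        [1,5] S\PP   <
          [1,3] S   <
            [1,2] "gave" : NP\N
            [2,3] "read" : S\(NP\N)
          [3,5] (S\PP)\S   >
            [3,4] "sent" : ((S\PP)\S)/S
            [4,5] "near" : S
        [5,6] "every" : S\(S\PP)
    [6,7] "river" : NP
  [7,8] "dog" : S\(N\NP)

[0,1] ((N\NP)/NP)/S  lex  "that"
[1,2] NP\N  lex  "gave"
[2,3] S\(NP\N)  lex  "read"
[1,3] S  <  k=2
[3,4] ((S\PP)\S)/S  lex  "sent"
[4,5] S  lex  "near"
[3,5] (S\PP)\S  >  k=4
[1,5] S\PP  <  k=3
[5,6] S\(S\PP)  lex  "every"
[1,6] S  <  k=5
[0,6] (N\NP)/NP  >  k=1
[6,7] NP  lex  "river"
[0,7] N\NP  >  k=6
[7,8] S\(N\NP)  lex  "dog"
[0,8] S  <  k=7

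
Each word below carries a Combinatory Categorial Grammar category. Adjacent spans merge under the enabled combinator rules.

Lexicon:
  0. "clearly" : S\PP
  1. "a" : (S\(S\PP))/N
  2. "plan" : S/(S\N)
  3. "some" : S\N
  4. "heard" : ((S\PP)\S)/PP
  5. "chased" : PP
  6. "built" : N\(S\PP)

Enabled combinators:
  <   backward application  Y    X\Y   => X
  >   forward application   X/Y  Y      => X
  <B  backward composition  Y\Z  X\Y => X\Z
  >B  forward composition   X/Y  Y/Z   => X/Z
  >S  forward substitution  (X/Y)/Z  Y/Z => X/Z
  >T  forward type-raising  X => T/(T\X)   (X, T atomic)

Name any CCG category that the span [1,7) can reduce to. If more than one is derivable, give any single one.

S\(S\PP)

[0,7] S   <
  [0,1] "clearly" : S\PP
  [1,7] S\(S\PP)   >
    [1,2] "a" : (S\(S\PP))/N
    [2,7] N   <
      [2,4] S   >
        [2,3] "plan" : S/(S\N)
        [3,4] "some" : S\N
      [4,7] N\S   <B
        [4,6] (S\PP)\S   >
          [4,5] "heard" : ((S\PP)\S)/PP
          [5,6] "chased" : PP
        [6,7] "built" : N\(S\PP)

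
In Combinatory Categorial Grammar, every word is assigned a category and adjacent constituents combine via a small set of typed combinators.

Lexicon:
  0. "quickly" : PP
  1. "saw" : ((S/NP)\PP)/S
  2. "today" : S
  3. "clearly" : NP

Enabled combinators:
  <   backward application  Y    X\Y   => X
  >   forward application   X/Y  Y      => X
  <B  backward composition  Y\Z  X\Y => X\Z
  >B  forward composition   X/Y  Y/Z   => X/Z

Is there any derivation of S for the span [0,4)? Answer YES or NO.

[0,4] S   >
  [0,3] S/NP   <
    [0,1] "quickly" : PP
    [1,3] (S/NP)\PP   >
      [1,2] "saw" : ((S/NP)\PP)/S
      [2,3] "today" : S
  [3,4] "clearly" : NP

YES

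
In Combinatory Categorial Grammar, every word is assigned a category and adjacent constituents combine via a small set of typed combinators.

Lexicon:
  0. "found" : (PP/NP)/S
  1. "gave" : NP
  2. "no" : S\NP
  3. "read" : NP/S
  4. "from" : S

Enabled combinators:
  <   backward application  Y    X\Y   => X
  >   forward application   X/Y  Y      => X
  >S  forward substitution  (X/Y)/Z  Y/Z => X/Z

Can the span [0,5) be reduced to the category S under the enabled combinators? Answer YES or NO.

(PP/NP)/S NP S\NP NP/S S
CKY chart[0,5] = {PP}; S ∉ chart

NO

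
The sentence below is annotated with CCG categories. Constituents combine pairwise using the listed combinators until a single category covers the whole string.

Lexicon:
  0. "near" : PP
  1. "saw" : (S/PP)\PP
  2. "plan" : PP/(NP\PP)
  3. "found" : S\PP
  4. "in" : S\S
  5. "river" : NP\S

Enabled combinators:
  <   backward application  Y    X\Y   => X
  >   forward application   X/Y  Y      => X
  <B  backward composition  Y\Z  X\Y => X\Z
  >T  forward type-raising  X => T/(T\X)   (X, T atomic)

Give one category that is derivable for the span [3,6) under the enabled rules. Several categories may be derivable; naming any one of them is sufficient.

NP\PP

[0,6] S   >
  [0,2] S/PP   <
    [0,1] "near" : PP
    [1,2] "saw" : (S/PP)\PP
  [2,6] PP   >
    [2,3] "plan" : PP/(NP\PP)
    [3,6] NP\PP   <B
      [3,5] S\PP   <B
        [3,4] "found" : S\PP
        [4,5] "in" : S\S
      [5,6] "river" : NP\S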